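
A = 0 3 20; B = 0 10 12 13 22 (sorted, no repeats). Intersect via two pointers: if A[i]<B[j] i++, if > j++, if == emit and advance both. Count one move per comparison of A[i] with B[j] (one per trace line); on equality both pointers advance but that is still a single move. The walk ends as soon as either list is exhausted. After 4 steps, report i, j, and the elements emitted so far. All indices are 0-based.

i=0 j=0: 0==0 emit, i++,j++
i=1 j=1: 3<10, i++
i=2 j=1: 20>10, j++
i=2 j=2: 20>12, j++

i=2, j=3, emitted=[0]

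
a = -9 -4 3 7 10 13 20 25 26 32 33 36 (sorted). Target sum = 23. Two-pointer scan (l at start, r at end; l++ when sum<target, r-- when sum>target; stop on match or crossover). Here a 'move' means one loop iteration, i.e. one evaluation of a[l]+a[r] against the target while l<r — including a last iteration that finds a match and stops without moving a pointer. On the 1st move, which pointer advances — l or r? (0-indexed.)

r

l=0 r=11: -9+36=27 >23, r--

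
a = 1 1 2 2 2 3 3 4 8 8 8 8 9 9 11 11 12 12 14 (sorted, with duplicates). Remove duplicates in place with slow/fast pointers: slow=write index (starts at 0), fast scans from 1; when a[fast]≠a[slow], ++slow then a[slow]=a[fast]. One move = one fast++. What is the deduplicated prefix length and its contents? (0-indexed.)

length 9; prefix = [1, 2, 3, 4, 8, 9, 11, 12, 14]

(s=0,f=1) a[fast]=1=a[slow] dup → fast++
(s=0,f=2) a[fast]=2≠a[slow]=1 write a[1]=2 → slow++,fast++
(s=1,f=3) a[fast]=2=a[slow] dup → fast++
(s=1,f=4) a[fast]=2=a[slow] dup → fast++
(s=1,f=5) a[fast]=3≠a[slow]=2 write a[2]=3 → slow++,fast++
(s=2,f=6) a[fast]=3=a[slow] dup → fast++
(s=2,f=7) a[fast]=4≠a[slow]=3 write a[3]=4 → slow++,fast++
(s=3,f=8) a[fast]=8≠a[slow]=4 write a[4]=8 → slow++,fast++
(s=4,f=9) a[fast]=8=a[slow] dup → fast++
(s=4,f=10) a[fast]=8=a[slow] dup → fast++
(s=4,f=11) a[fast]=8=a[slow] dup → fast++
(s=4,f=12) a[fast]=9≠a[slow]=8 write a[5]=9 → slow++,fast++
(s=5,f=13) a[fast]=9=a[slow] dup → fast++
(s=5,f=14) a[fast]=11≠a[slow]=9 write a[6]=11 → slow++,fast++
(s=6,f=15) a[fast]=11=a[slow] dup → fast++
(s=6,f=16) a[fast]=12≠a[slow]=11 write a[7]=12 → slow++,fast++
(s=7,f=17) a[fast]=12=a[slow] dup → fast++
(s=7,f=18) a[fast]=14≠a[slow]=12 write a[8]=14 → slow++,fast++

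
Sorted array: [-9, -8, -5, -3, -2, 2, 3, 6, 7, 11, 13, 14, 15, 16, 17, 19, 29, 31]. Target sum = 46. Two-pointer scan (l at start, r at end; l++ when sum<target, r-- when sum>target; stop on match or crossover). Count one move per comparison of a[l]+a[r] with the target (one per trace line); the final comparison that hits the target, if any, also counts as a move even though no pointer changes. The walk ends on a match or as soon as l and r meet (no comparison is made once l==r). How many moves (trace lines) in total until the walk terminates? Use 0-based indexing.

13 moves

[0,17] -9+31=22 <46 → l++
[1,17] -8+31=23 <46 → l++
[2,17] -5+31=26 <46 → l++
[3,17] -3+31=28 <46 → l++
[4,17] -2+31=29 <46 → l++
[5,17] 2+31=33 <46 → l++
[6,17] 3+31=34 <46 → l++
[7,17] 6+31=37 <46 → l++
[8,17] 7+31=38 <46 → l++
[9,17] 11+31=42 <46 → l++
[10,17] 13+31=44 <46 → l++
[11,17] 14+31=45 <46 → l++
[12,17] 15+31=46 → found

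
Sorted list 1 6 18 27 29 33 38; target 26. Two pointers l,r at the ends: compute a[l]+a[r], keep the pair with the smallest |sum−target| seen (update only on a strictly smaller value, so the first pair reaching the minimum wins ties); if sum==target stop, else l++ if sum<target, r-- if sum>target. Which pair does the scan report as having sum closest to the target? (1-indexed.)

pair (1, 27) with sum 28 (|Δ|=2)

[1,7] 1+38=39 d=13 * → r--
[1,6] 1+33=34 d=8 * → r--
[1,5] 1+29=30 d=4 * → r--
[1,4] 1+27=28 d=2 * → r--
[1,3] 1+18=19 d=7 → l++
[2,3] 6+18=24 d=2 → l++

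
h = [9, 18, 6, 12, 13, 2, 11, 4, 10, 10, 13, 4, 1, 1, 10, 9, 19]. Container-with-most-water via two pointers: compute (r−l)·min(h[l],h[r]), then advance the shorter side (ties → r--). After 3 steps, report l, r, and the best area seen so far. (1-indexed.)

l=4, r=17, best area=270

[1,17] min(9,19)*16=144 best=144 * → l++
[2,17] min(18,19)*15=270 best=270 * → l++
[3,17] min(6,19)*14=84 best=270 → l++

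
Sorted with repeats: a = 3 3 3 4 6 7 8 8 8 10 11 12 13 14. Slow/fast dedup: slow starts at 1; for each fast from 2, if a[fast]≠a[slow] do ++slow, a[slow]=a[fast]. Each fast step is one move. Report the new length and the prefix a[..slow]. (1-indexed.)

(s=1,f=2) a[fast]=3=a[slow] dup → fast++
(s=1,f=3) a[fast]=3=a[slow] dup → fast++
(s=1,f=4) a[fast]=4≠a[slow]=3 write a[2]=4 → slow++,fast++
(s=2,f=5) a[fast]=6≠a[slow]=4 write a[3]=6 → slow++,fast++
(s=3,f=6) a[fast]=7≠a[slow]=6 write a[4]=7 → slow++,fast++
(s=4,f=7) a[fast]=8≠a[slow]=7 write a[5]=8 → slow++,fast++
(s=5,f=8) a[fast]=8=a[slow] dup → fast++
(s=5,f=9) a[fast]=8=a[slow] dup → fast++
(s=5,f=10) a[fast]=10≠a[slow]=8 write a[6]=10 → slow++,fast++
(s=6,f=11) a[fast]=11≠a[slow]=10 write a[7]=11 → slow++,fast++
(s=7,f=12) a[fast]=12≠a[slow]=11 write a[8]=12 → slow++,fast++
(s=8,f=13) a[fast]=13≠a[slow]=12 write a[9]=13 → slow++,fast++
(s=9,f=14) a[fast]=14≠a[slow]=13 write a[10]=14 → slow++,fast++

length 10; prefix = [3, 4, 6, 7, 8, 10, 11, 12, 13, 14]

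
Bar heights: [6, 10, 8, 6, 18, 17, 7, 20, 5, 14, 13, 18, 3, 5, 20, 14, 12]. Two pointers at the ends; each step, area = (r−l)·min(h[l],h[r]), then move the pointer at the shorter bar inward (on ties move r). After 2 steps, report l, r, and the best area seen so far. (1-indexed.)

l=3, r=17, best area=150

[1,17] min(6,12)*16=96 best=96 * → l++
[2,17] min(10,12)*15=150 best=150 * → l++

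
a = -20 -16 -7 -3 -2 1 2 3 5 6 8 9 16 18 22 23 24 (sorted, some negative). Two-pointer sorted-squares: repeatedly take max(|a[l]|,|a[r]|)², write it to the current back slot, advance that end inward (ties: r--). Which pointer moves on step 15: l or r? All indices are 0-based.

[0,16] |-20|<=|24| out[16]=576 → r--
[0,15] |-20|<=|23| out[15]=529 → r--
[0,14] |-20|<=|22| out[14]=484 → r--
[0,13] |-20|>|18| out[13]=400 → l++
[1,13] |-16|<=|18| out[12]=324 → r--
[1,12] |-16|<=|16| out[11]=256 → r--
[1,11] |-16|>|9| out[10]=256 → l++
[2,11] |-7|<=|9| out[9]=81 → r--
[2,10] |-7|<=|8| out[8]=64 → r--
[2,9] |-7|>|6| out[7]=49 → l++
[3,9] |-3|<=|6| out[6]=36 → r--
[3,8] |-3|<=|5| out[5]=25 → r--
[3,7] |-3|<=|3| out[4]=9 → r--
[3,6] |-3|>|2| out[3]=9 → l++
[4,6] |-2|<=|2| out[2]=4 → r--

r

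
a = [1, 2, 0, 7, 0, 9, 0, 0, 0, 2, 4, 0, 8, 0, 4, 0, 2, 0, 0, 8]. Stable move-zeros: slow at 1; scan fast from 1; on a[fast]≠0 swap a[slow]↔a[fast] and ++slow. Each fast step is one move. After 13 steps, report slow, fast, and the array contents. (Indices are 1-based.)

(s=1,f=1) a[fast]=1≠0 swap→a[1]=1 → slow++,fast++
(s=2,f=2) a[fast]=2≠0 swap→a[2]=2 → slow++,fast++
(s=3,f=3) a[fast]=0 → fast++
(s=3,f=4) a[fast]=7≠0 swap→a[3]=7 → slow++,fast++
(s=4,f=5) a[fast]=0 → fast++
(s=4,f=6) a[fast]=9≠0 swap→a[4]=9 → slow++,fast++
(s=5,f=7) a[fast]=0 → fast++
(s=5,f=8) a[fast]=0 → fast++
(s=5,f=9) a[fast]=0 → fast++
(s=5,f=10) a[fast]=2≠0 swap→a[5]=2 → slow++,fast++
(s=6,f=11) a[fast]=4≠0 swap→a[6]=4 → slow++,fast++
(s=7,f=12) a[fast]=0 → fast++
(s=7,f=13) a[fast]=8≠0 swap→a[7]=8 → slow++,fast++

slow=8, fast=14, a=[1, 2, 7, 9, 2, 4, 8, 0, 0, 0, 0, 0, 0, 0, 4, 0, 2, 0, 0, 8]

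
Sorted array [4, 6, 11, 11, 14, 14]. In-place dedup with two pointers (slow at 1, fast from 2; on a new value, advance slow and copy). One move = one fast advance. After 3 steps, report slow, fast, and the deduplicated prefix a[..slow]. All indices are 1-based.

(s=1,f=2) a[fast]=6≠a[slow]=4 write a[2]=6 → slow++,fast++
(s=2,f=3) a[fast]=11≠a[slow]=6 write a[3]=11 → slow++,fast++
(s=3,f=4) a[fast]=11=a[slow] dup → fast++

slow=3, fast=5, prefix=[4, 6, 11]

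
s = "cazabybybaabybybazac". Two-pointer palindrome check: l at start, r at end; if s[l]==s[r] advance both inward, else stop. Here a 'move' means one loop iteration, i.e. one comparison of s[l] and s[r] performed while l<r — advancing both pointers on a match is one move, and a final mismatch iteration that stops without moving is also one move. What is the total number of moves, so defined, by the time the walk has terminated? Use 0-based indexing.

10 moves

[0,19] 'c'=='c' → l++,r--
[1,18] 'a'=='a' → l++,r--
[2,17] 'z'=='z' → l++,r--
[3,16] 'a'=='a' → l++,r--
[4,15] 'b'=='b' → l++,r--
[5,14] 'y'=='y' → l++,r--
[6,13] 'b'=='b' → l++,r--
[7,12] 'y'=='y' → l++,r--
[8,11] 'b'=='b' → l++,r--
[9,10] 'a'=='a' → l++,r--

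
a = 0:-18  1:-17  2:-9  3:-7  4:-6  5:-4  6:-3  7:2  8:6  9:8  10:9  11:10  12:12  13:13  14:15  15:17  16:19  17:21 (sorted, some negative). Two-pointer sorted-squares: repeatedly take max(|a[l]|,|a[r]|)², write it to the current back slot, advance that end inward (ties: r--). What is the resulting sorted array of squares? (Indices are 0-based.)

l=0 r=17: |-18|<=|21| out[17]=441, r--
l=0 r=16: |-18|<=|19| out[16]=361, r--
l=0 r=15: |-18|>|17| out[15]=324, l++
l=1 r=15: |-17|<=|17| out[14]=289, r--
l=1 r=14: |-17|>|15| out[13]=289, l++
l=2 r=14: |-9|<=|15| out[12]=225, r--
l=2 r=13: |-9|<=|13| out[11]=169, r--
l=2 r=12: |-9|<=|12| out[10]=144, r--
l=2 r=11: |-9|<=|10| out[9]=100, r--
l=2 r=10: |-9|<=|9| out[8]=81, r--
l=2 r=9: |-9|>|8| out[7]=81, l++
l=3 r=9: |-7|<=|8| out[6]=64, r--
l=3 r=8: |-7|>|6| out[5]=49, l++
l=4 r=8: |-6|<=|6| out[4]=36, r--
l=4 r=7: |-6|>|2| out[3]=36, l++
l=5 r=7: |-4|>|2| out[2]=16, l++
l=6 r=7: |-3|>|2| out[1]=9, l++
l=7 r=7: |2|<=|2| out[0]=4, r--

[4, 9, 16, 36, 36, 49, 64, 81, 81, 100, 144, 169, 225, 289, 289, 324, 361, 441]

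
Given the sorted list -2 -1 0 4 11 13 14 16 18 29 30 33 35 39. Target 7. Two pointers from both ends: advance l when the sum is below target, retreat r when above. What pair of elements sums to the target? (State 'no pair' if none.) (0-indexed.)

no pair

l=0 r=13: -2+39=37 >7, r--
l=0 r=12: -2+35=33 >7, r--
l=0 r=11: -2+33=31 >7, r--
l=0 r=10: -2+30=28 >7, r--
l=0 r=9: -2+29=27 >7, r--
l=0 r=8: -2+18=16 >7, r--
l=0 r=7: -2+16=14 >7, r--
l=0 r=6: -2+14=12 >7, r--
l=0 r=5: -2+13=11 >7, r--
l=0 r=4: -2+11=9 >7, r--
l=0 r=3: -2+4=2 <7, l++
l=1 r=3: -1+4=3 <7, l++
l=2 r=3: 0+4=4 <7, l++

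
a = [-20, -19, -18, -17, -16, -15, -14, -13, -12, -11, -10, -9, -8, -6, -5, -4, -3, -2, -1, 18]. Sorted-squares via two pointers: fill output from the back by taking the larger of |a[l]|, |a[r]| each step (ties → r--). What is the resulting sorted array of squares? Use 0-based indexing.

[1, 4, 9, 16, 25, 36, 64, 81, 100, 121, 144, 169, 196, 225, 256, 289, 324, 324, 361, 400]

[0,19] |-20|>|18| out[19]=400 → l++
[1,19] |-19|>|18| out[18]=361 → l++
[2,19] |-18|<=|18| out[17]=324 → r--
[2,18] |-18|>|-1| out[16]=324 → l++
[3,18] |-17|>|-1| out[15]=289 → l++
[4,18] |-16|>|-1| out[14]=256 → l++
[5,18] |-15|>|-1| out[13]=225 → l++
[6,18] |-14|>|-1| out[12]=196 → l++
[7,18] |-13|>|-1| out[11]=169 → l++
[8,18] |-12|>|-1| out[10]=144 → l++
[9,18] |-11|>|-1| out[9]=121 → l++
[10,18] |-10|>|-1| out[8]=100 → l++
[11,18] |-9|>|-1| out[7]=81 → l++
[12,18] |-8|>|-1| out[6]=64 → l++
[13,18] |-6|>|-1| out[5]=36 → l++
[14,18] |-5|>|-1| out[4]=25 → l++
[15,18] |-4|>|-1| out[3]=16 → l++
[16,18] |-3|>|-1| out[2]=9 → l++
[17,18] |-2|>|-1| out[1]=4 → l++
[18,18] |-1|<=|-1| out[0]=1 → r--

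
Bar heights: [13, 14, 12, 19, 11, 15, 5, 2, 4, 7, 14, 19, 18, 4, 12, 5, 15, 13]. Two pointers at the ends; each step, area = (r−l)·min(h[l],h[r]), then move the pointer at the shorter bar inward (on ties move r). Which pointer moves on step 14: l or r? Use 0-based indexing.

r

[0,17] min(13,13)*17=221 best=221 * → r--
[0,16] min(13,15)*16=208 best=221 → l++
[1,16] min(14,15)*15=210 best=221 → l++
[2,16] min(12,15)*14=168 best=221 → l++
[3,16] min(19,15)*13=195 best=221 → r--
[3,15] min(19,5)*12=60 best=221 → r--
[3,14] min(19,12)*11=132 best=221 → r--
[3,13] min(19,4)*10=40 best=221 → r--
[3,12] min(19,18)*9=162 best=221 → r--
[3,11] min(19,19)*8=152 best=221 → r--
[3,10] min(19,14)*7=98 best=221 → r--
[3,9] min(19,7)*6=42 best=221 → r--
[3,8] min(19,4)*5=20 best=221 → r--
[3,7] min(19,2)*4=8 best=221 → r--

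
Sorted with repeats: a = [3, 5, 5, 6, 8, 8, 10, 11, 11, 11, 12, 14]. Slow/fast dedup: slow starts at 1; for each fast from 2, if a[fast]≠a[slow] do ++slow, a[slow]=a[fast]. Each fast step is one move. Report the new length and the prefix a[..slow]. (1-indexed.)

(s=1,f=2) a[fast]=5≠a[slow]=3 write a[2]=5 → slow++,fast++
(s=2,f=3) a[fast]=5=a[slow] dup → fast++
(s=2,f=4) a[fast]=6≠a[slow]=5 write a[3]=6 → slow++,fast++
(s=3,f=5) a[fast]=8≠a[slow]=6 write a[4]=8 → slow++,fast++
(s=4,f=6) a[fast]=8=a[slow] dup → fast++
(s=4,f=7) a[fast]=10≠a[slow]=8 write a[5]=10 → slow++,fast++
(s=5,f=8) a[fast]=11≠a[slow]=10 write a[6]=11 → slow++,fast++
(s=6,f=9) a[fast]=11=a[slow] dup → fast++
(s=6,f=10) a[fast]=11=a[slow] dup → fast++
(s=6,f=11) a[fast]=12≠a[slow]=11 write a[7]=12 → slow++,fast++
(s=7,f=12) a[fast]=14≠a[slow]=12 write a[8]=14 → slow++,fast++

length 8; prefix = [3, 5, 6, 8, 10, 11, 12, 14]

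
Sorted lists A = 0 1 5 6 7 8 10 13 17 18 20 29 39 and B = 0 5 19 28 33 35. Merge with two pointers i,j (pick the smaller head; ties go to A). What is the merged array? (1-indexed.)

i=1 j=1: A[i]=0<=B[j]=0 take 0, i++
i=2 j=1: A[i]=1>B[j]=0 take 0, j++
i=2 j=2: A[i]=1<=B[j]=5 take 1, i++
i=3 j=2: A[i]=5<=B[j]=5 take 5, i++
i=4 j=2: A[i]=6>B[j]=5 take 5, j++
i=4 j=3: A[i]=6<=B[j]=19 take 6, i++
i=5 j=3: A[i]=7<=B[j]=19 take 7, i++
i=6 j=3: A[i]=8<=B[j]=19 take 8, i++
i=7 j=3: A[i]=10<=B[j]=19 take 10, i++
i=8 j=3: A[i]=13<=B[j]=19 take 13, i++
i=9 j=3: A[i]=17<=B[j]=19 take 17, i++
i=10 j=3: A[i]=18<=B[j]=19 take 18, i++
i=11 j=3: A[i]=20>B[j]=19 take 19, j++
i=11 j=4: A[i]=20<=B[j]=28 take 20, i++
i=12 j=4: A[i]=29>B[j]=28 take 28, j++
i=12 j=5: A[i]=29<=B[j]=33 take 29, i++
i=13 j=5: A[i]=39>B[j]=33 take 33, j++
i=13 j=6: A[i]=39>B[j]=35 take 35, j++
i=13 j=7: B done, take A[i]=39, i++

[0, 0, 1, 5, 5, 6, 7, 8, 10, 13, 17, 18, 19, 20, 28, 29, 33, 35, 39]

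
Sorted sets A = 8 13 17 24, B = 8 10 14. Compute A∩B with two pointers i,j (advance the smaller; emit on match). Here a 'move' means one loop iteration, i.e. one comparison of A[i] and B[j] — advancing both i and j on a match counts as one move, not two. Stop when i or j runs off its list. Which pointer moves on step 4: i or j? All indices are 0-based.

j

[i=0,j=0] 8==8 emit → i++,j++
[i=1,j=1] 13>10 → j++
[i=1,j=2] 13<14 → i++
[i=2,j=2] 17>14 → j++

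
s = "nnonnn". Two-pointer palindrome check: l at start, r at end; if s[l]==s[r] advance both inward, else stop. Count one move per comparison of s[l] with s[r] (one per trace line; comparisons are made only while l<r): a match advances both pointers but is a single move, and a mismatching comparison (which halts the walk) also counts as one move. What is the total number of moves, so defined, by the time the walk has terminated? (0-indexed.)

3 moves

[0,5] 'n'=='n' → l++,r--
[1,4] 'n'=='n' → l++,r--
[2,3] 'o'!='n' → stop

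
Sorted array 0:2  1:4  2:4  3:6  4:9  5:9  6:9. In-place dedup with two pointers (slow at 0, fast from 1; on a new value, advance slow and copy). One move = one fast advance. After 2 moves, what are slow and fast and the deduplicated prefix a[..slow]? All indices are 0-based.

slow=1, fast=3, prefix=[2, 4]

slow=0 fast=1: a[fast]=4≠a[slow]=2 write a[1]=4, slow++,fast++
slow=1 fast=2: a[fast]=4=a[slow] dup, fast++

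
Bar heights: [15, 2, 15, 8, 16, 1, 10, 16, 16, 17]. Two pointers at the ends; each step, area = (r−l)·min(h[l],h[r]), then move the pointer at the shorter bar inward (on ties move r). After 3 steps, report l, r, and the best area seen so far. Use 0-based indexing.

l=0 r=9: min(15,17)*9=135 best=135 *, l++
l=1 r=9: min(2,17)*8=16 best=135, l++
l=2 r=9: min(15,17)*7=105 best=135, l++

l=3, r=9, best area=135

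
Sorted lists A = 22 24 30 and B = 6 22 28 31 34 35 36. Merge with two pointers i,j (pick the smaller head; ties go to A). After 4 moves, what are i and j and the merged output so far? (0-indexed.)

i=2, j=2, merged so far=[6, 22, 22, 24]

i=0 j=0: A[i]=22>B[j]=6 take 6, j++
i=0 j=1: A[i]=22<=B[j]=22 take 22, i++
i=1 j=1: A[i]=24>B[j]=22 take 22, j++
i=1 j=2: A[i]=24<=B[j]=28 take 24, i++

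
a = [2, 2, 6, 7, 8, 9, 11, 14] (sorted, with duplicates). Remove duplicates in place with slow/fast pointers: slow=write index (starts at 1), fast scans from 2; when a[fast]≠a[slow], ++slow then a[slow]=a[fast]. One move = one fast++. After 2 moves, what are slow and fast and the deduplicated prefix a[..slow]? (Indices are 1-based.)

slow=2, fast=4, prefix=[2, 6]

slow=1 fast=2: a[fast]=2=a[slow] dup, fast++
slow=1 fast=3: a[fast]=6≠a[slow]=2 write a[2]=6, slow++,fast++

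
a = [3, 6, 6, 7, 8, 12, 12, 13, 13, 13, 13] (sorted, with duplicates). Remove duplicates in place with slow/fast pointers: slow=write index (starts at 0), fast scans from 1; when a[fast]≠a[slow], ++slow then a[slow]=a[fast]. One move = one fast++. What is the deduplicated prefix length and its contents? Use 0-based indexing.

length 6; prefix = [3, 6, 7, 8, 12, 13]

(s=0,f=1) a[fast]=6≠a[slow]=3 write a[1]=6 → slow++,fast++
(s=1,f=2) a[fast]=6=a[slow] dup → fast++
(s=1,f=3) a[fast]=7≠a[slow]=6 write a[2]=7 → slow++,fast++
(s=2,f=4) a[fast]=8≠a[slow]=7 write a[3]=8 → slow++,fast++
(s=3,f=5) a[fast]=12≠a[slow]=8 write a[4]=12 → slow++,fast++
(s=4,f=6) a[fast]=12=a[slow] dup → fast++
(s=4,f=7) a[fast]=13≠a[slow]=12 write a[5]=13 → slow++,fast++
(s=5,f=8) a[fast]=13=a[slow] dup → fast++
(s=5,f=9) a[fast]=13=a[slow] dup → fast++
(s=5,f=10) a[fast]=13=a[slow] dup → fast++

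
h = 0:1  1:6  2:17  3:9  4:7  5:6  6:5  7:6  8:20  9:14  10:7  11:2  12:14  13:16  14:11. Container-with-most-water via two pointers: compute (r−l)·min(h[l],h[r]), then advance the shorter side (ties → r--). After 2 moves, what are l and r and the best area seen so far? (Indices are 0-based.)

[0,14] min(1,11)*14=14 best=14 * → l++
[1,14] min(6,11)*13=78 best=78 * → l++

l=2, r=14, best area=78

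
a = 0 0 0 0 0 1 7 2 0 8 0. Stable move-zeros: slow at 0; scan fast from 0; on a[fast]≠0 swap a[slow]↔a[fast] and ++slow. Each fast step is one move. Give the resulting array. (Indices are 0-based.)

[1, 7, 2, 8, 0, 0, 0, 0, 0, 0, 0]

slow=0 fast=0: a[fast]=0, fast++
slow=0 fast=1: a[fast]=0, fast++
slow=0 fast=2: a[fast]=0, fast++
slow=0 fast=3: a[fast]=0, fast++
slow=0 fast=4: a[fast]=0, fast++
slow=0 fast=5: a[fast]=1≠0 swap→a[0]=1, slow++,fast++
slow=1 fast=6: a[fast]=7≠0 swap→a[1]=7, slow++,fast++
slow=2 fast=7: a[fast]=2≠0 swap→a[2]=2, slow++,fast++
slow=3 fast=8: a[fast]=0, fast++
slow=3 fast=9: a[fast]=8≠0 swap→a[3]=8, slow++,fast++
slow=4 fast=10: a[fast]=0, fast++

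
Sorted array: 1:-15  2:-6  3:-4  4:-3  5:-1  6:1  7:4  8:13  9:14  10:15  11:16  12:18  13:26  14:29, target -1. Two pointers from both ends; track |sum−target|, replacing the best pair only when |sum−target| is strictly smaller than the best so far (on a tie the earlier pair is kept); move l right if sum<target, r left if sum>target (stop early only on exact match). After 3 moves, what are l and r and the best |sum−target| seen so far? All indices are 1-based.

[1,14] -15+29=14 d=15 * → r--
[1,13] -15+26=11 d=12 * → r--
[1,12] -15+18=3 d=4 * → r--

l=1, r=11, best |Δ|=4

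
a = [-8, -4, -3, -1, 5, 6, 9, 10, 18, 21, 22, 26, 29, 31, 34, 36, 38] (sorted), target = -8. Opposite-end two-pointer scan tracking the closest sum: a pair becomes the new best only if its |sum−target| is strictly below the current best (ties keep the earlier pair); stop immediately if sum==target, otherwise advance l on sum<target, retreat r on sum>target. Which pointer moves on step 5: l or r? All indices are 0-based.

l=0 r=16: -8+38=30 d=38 *, r--
l=0 r=15: -8+36=28 d=36 *, r--
l=0 r=14: -8+34=26 d=34 *, r--
l=0 r=13: -8+31=23 d=31 *, r--
l=0 r=12: -8+29=21 d=29 *, r--

r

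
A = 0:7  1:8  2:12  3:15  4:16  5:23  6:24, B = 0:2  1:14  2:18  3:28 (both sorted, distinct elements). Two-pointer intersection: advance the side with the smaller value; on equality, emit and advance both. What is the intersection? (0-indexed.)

intersection = []

i=0 j=0: 7>2, j++
i=0 j=1: 7<14, i++
i=1 j=1: 8<14, i++
i=2 j=1: 12<14, i++
i=3 j=1: 15>14, j++
i=3 j=2: 15<18, i++
i=4 j=2: 16<18, i++
i=5 j=2: 23>18, j++
i=5 j=3: 23<28, i++
i=6 j=3: 24<28, i++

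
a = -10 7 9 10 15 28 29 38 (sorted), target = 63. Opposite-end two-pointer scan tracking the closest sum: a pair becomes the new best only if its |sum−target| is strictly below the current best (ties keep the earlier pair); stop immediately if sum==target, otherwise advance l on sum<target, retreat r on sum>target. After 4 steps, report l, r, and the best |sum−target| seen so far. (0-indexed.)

l=0 r=7: -10+38=28 d=35 *, l++
l=1 r=7: 7+38=45 d=18 *, l++
l=2 r=7: 9+38=47 d=16 *, l++
l=3 r=7: 10+38=48 d=15 *, l++

l=4, r=7, best |Δ|=15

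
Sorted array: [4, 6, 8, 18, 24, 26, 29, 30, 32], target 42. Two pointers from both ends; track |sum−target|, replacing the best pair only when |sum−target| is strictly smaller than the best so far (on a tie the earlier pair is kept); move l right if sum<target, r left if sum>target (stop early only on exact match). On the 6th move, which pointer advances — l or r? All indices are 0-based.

l=0 r=8: 4+32=36 d=6 *, l++
l=1 r=8: 6+32=38 d=4 *, l++
l=2 r=8: 8+32=40 d=2 *, l++
l=3 r=8: 18+32=50 d=8, r--
l=3 r=7: 18+30=48 d=6, r--
l=3 r=6: 18+29=47 d=5, r--

r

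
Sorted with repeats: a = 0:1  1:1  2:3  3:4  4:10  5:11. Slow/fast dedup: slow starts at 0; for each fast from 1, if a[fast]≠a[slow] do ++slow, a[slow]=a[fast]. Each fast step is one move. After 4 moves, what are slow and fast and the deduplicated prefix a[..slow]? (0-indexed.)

slow=3, fast=5, prefix=[1, 3, 4, 10]

slow=0 fast=1: a[fast]=1=a[slow] dup, fast++
slow=0 fast=2: a[fast]=3≠a[slow]=1 write a[1]=3, slow++,fast++
slow=1 fast=3: a[fast]=4≠a[slow]=3 write a[2]=4, slow++,fast++
slow=2 fast=4: a[fast]=10≠a[slow]=4 write a[3]=10, slow++,fast++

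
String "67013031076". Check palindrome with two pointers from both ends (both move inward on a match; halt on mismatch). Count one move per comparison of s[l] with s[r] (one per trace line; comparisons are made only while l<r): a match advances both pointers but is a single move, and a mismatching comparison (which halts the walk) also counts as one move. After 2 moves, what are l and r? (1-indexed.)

[1,11] '6'=='6' → l++,r--
[2,10] '7'=='7' → l++,r--

l=3, r=9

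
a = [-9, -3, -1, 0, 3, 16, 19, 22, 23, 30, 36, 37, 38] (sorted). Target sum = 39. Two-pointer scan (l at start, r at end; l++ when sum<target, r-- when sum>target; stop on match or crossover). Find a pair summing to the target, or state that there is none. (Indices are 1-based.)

(3, 36)

[1,13] -9+38=29 <39 → l++
[2,13] -3+38=35 <39 → l++
[3,13] -1+38=37 <39 → l++
[4,13] 0+38=38 <39 → l++
[5,13] 3+38=41 >39 → r--
[5,12] 3+37=40 >39 → r--
[5,11] 3+36=39 → found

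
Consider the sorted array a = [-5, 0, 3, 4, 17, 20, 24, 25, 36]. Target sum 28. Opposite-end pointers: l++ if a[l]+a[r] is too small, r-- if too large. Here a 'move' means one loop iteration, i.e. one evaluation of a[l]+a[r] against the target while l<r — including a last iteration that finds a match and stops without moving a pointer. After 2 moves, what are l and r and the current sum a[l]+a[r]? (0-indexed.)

l=1, r=7, sum=25

[0,8] -5+36=31 >28 → r--
[0,7] -5+25=20 <28 → l++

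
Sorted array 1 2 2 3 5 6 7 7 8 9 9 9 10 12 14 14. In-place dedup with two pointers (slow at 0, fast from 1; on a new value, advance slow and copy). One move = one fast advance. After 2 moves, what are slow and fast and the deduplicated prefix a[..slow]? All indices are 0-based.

(s=0,f=1) a[fast]=2≠a[slow]=1 write a[1]=2 → slow++,fast++
(s=1,f=2) a[fast]=2=a[slow] dup → fast++

slow=1, fast=3, prefix=[1, 2]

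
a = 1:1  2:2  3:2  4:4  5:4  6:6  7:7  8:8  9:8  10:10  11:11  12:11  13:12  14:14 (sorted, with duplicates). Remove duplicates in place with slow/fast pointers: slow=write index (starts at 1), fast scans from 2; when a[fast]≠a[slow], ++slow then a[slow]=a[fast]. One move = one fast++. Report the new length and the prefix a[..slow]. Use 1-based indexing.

length 10; prefix = [1, 2, 4, 6, 7, 8, 10, 11, 12, 14]

(s=1,f=2) a[fast]=2≠a[slow]=1 write a[2]=2 → slow++,fast++
(s=2,f=3) a[fast]=2=a[slow] dup → fast++
(s=2,f=4) a[fast]=4≠a[slow]=2 write a[3]=4 → slow++,fast++
(s=3,f=5) a[fast]=4=a[slow] dup → fast++
(s=3,f=6) a[fast]=6≠a[slow]=4 write a[4]=6 → slow++,fast++
(s=4,f=7) a[fast]=7≠a[slow]=6 write a[5]=7 → slow++,fast++
(s=5,f=8) a[fast]=8≠a[slow]=7 write a[6]=8 → slow++,fast++
(s=6,f=9) a[fast]=8=a[slow] dup → fast++
(s=6,f=10) a[fast]=10≠a[slow]=8 write a[7]=10 → slow++,fast++
(s=7,f=11) a[fast]=11≠a[slow]=10 write a[8]=11 → slow++,fast++
(s=8,f=12) a[fast]=11=a[slow] dup → fast++
(s=8,f=13) a[fast]=12≠a[slow]=11 write a[9]=12 → slow++,fast++
(s=9,f=14) a[fast]=14≠a[slow]=12 write a[10]=14 → slow++,fast++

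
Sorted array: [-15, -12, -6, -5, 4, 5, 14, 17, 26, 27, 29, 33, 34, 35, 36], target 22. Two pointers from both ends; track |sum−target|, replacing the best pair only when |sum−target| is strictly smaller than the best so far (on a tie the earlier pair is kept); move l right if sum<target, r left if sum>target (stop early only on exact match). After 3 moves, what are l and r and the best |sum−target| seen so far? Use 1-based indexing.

l=2, r=13, best |Δ|=1

l=1 r=15: -15+36=21 d=1 *, l++
l=2 r=15: -12+36=24 d=2, r--
l=2 r=14: -12+35=23 d=1, r--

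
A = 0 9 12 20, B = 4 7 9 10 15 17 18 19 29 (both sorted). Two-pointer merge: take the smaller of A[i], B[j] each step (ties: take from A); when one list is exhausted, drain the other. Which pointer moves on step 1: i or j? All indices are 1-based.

i

i=1 j=1: A[i]=0<=B[j]=4 take 0, i++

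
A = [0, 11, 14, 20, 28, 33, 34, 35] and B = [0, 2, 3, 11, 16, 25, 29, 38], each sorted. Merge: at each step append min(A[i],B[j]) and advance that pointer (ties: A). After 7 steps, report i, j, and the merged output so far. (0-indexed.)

i=0 j=0: A[i]=0<=B[j]=0 take 0, i++
i=1 j=0: A[i]=11>B[j]=0 take 0, j++
i=1 j=1: A[i]=11>B[j]=2 take 2, j++
i=1 j=2: A[i]=11>B[j]=3 take 3, j++
i=1 j=3: A[i]=11<=B[j]=11 take 11, i++
i=2 j=3: A[i]=14>B[j]=11 take 11, j++
i=2 j=4: A[i]=14<=B[j]=16 take 14, i++

i=3, j=4, merged so far=[0, 0, 2, 3, 11, 11, 14]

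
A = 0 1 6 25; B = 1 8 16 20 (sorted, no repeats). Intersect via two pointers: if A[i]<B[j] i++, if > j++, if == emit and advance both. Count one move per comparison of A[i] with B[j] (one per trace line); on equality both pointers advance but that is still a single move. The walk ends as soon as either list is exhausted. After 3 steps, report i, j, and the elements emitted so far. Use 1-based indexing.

i=4, j=2, emitted=[1]

[i=1,j=1] 0<1 → i++
[i=2,j=1] 1==1 emit → i++,j++
[i=3,j=2] 6<8 → i++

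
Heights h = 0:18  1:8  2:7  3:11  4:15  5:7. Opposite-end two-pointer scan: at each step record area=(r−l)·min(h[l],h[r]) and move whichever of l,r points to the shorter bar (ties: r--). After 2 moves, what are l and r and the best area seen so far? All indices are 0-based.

[0,5] min(18,7)*5=35 best=35 * → r--
[0,4] min(18,15)*4=60 best=60 * → r--

l=0, r=3, best area=60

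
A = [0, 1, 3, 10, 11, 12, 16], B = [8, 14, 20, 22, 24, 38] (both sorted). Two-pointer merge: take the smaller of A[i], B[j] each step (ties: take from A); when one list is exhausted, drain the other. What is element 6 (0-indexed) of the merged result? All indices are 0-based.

merged[6] = 12

i=0 j=0: A[i]=0<=B[j]=8 take 0, i++
i=1 j=0: A[i]=1<=B[j]=8 take 1, i++
i=2 j=0: A[i]=3<=B[j]=8 take 3, i++
i=3 j=0: A[i]=10>B[j]=8 take 8, j++
i=3 j=1: A[i]=10<=B[j]=14 take 10, i++
i=4 j=1: A[i]=11<=B[j]=14 take 11, i++
i=5 j=1: A[i]=12<=B[j]=14 take 12, i++
i=6 j=1: A[i]=16>B[j]=14 take 14, j++
i=6 j=2: A[i]=16<=B[j]=20 take 16, i++
i=7 j=2: A done, take B[j]=20, j++
i=7 j=3: A done, take B[j]=22, j++
i=7 j=4: A done, take B[j]=24, j++
i=7 j=5: A done, take B[j]=38, j++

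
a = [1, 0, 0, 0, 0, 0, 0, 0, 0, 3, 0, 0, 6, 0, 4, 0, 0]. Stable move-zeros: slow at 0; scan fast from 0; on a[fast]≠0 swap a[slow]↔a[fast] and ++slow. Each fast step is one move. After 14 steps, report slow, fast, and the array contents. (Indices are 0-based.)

slow=0 fast=0: a[fast]=1≠0 swap→a[0]=1, slow++,fast++
slow=1 fast=1: a[fast]=0, fast++
slow=1 fast=2: a[fast]=0, fast++
slow=1 fast=3: a[fast]=0, fast++
slow=1 fast=4: a[fast]=0, fast++
slow=1 fast=5: a[fast]=0, fast++
slow=1 fast=6: a[fast]=0, fast++
slow=1 fast=7: a[fast]=0, fast++
slow=1 fast=8: a[fast]=0, fast++
slow=1 fast=9: a[fast]=3≠0 swap→a[1]=3, slow++,fast++
slow=2 fast=10: a[fast]=0, fast++
slow=2 fast=11: a[fast]=0, fast++
slow=2 fast=12: a[fast]=6≠0 swap→a[2]=6, slow++,fast++
slow=3 fast=13: a[fast]=0, fast++

slow=3, fast=14, a=[1, 3, 6, 0, 0, 0, 0, 0, 0, 0, 0, 0, 0, 0, 4, 0, 0]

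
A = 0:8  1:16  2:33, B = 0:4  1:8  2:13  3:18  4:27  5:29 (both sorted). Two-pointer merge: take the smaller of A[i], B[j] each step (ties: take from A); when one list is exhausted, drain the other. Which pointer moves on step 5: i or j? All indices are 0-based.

i=0 j=0: A[i]=8>B[j]=4 take 4, j++
i=0 j=1: A[i]=8<=B[j]=8 take 8, i++
i=1 j=1: A[i]=16>B[j]=8 take 8, j++
i=1 j=2: A[i]=16>B[j]=13 take 13, j++
i=1 j=3: A[i]=16<=B[j]=18 take 16, i++

i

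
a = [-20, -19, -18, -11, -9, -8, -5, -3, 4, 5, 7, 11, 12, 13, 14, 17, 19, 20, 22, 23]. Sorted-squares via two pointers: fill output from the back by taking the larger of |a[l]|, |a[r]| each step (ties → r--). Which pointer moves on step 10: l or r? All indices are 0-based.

l=0 r=19: |-20|<=|23| out[19]=529, r--
l=0 r=18: |-20|<=|22| out[18]=484, r--
l=0 r=17: |-20|<=|20| out[17]=400, r--
l=0 r=16: |-20|>|19| out[16]=400, l++
l=1 r=16: |-19|<=|19| out[15]=361, r--
l=1 r=15: |-19|>|17| out[14]=361, l++
l=2 r=15: |-18|>|17| out[13]=324, l++
l=3 r=15: |-11|<=|17| out[12]=289, r--
l=3 r=14: |-11|<=|14| out[11]=196, r--
l=3 r=13: |-11|<=|13| out[10]=169, r--

r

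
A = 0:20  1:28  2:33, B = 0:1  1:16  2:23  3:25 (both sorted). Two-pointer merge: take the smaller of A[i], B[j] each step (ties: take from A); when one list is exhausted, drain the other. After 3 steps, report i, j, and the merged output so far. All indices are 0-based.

i=0 j=0: A[i]=20>B[j]=1 take 1, j++
i=0 j=1: A[i]=20>B[j]=16 take 16, j++
i=0 j=2: A[i]=20<=B[j]=23 take 20, i++

i=1, j=2, merged so far=[1, 16, 20]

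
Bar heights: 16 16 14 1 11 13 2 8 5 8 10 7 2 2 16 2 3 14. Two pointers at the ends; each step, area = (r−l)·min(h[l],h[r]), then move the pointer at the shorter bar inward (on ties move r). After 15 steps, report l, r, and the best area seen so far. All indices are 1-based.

l=1, r=3, best area=238

[1,18] min(16,14)*17=238 best=238 * → r--
[1,17] min(16,3)*16=48 best=238 → r--
[1,16] min(16,2)*15=30 best=238 → r--
[1,15] min(16,16)*14=224 best=238 → r--
[1,14] min(16,2)*13=26 best=238 → r--
[1,13] min(16,2)*12=24 best=238 → r--
[1,12] min(16,7)*11=77 best=238 → r--
[1,11] min(16,10)*10=100 best=238 → r--
[1,10] min(16,8)*9=72 best=238 → r--
[1,9] min(16,5)*8=40 best=238 → r--
[1,8] min(16,8)*7=56 best=238 → r--
[1,7] min(16,2)*6=12 best=238 → r--
[1,6] min(16,13)*5=65 best=238 → r--
[1,5] min(16,11)*4=44 best=238 → r--
[1,4] min(16,1)*3=3 best=238 → r--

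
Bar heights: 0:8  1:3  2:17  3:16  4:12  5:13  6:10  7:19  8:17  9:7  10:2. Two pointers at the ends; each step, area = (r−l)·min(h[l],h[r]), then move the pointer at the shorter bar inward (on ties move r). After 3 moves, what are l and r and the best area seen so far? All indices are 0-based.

l=1, r=8, best area=64

[0,10] min(8,2)*10=20 best=20 * → r--
[0,9] min(8,7)*9=63 best=63 * → r--
[0,8] min(8,17)*8=64 best=64 * → l++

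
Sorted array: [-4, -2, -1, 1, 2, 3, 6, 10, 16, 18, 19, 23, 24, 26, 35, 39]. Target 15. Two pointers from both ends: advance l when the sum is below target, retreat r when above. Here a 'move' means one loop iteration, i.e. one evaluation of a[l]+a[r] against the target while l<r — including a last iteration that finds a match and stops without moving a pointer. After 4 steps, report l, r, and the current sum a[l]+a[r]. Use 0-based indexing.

l=0 r=15: -4+39=35 >15, r--
l=0 r=14: -4+35=31 >15, r--
l=0 r=13: -4+26=22 >15, r--
l=0 r=12: -4+24=20 >15, r--

l=0, r=11, sum=19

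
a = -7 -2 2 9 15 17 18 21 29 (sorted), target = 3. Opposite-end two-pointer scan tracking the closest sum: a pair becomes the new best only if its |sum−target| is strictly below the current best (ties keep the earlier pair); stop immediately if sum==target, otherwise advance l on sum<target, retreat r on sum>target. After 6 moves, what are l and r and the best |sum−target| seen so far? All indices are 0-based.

l=0 r=8: -7+29=22 d=19 *, r--
l=0 r=7: -7+21=14 d=11 *, r--
l=0 r=6: -7+18=11 d=8 *, r--
l=0 r=5: -7+17=10 d=7 *, r--
l=0 r=4: -7+15=8 d=5 *, r--
l=0 r=3: -7+9=2 d=1 *, l++

l=1, r=3, best |Δ|=1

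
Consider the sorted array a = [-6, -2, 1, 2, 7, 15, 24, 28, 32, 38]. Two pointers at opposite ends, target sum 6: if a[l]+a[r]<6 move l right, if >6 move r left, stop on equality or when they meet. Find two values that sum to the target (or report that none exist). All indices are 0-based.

no pair

[0,9] -6+38=32 >6 → r--
[0,8] -6+32=26 >6 → r--
[0,7] -6+28=22 >6 → r--
[0,6] -6+24=18 >6 → r--
[0,5] -6+15=9 >6 → r--
[0,4] -6+7=1 <6 → l++
[1,4] -2+7=5 <6 → l++
[2,4] 1+7=8 >6 → r--
[2,3] 1+2=3 <6 → l++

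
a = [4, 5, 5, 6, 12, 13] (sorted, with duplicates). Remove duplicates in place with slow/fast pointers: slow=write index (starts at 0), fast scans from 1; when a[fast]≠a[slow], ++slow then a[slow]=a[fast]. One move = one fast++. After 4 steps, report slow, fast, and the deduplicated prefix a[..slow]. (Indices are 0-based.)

slow=0 fast=1: a[fast]=5≠a[slow]=4 write a[1]=5, slow++,fast++
slow=1 fast=2: a[fast]=5=a[slow] dup, fast++
slow=1 fast=3: a[fast]=6≠a[slow]=5 write a[2]=6, slow++,fast++
slow=2 fast=4: a[fast]=12≠a[slow]=6 write a[3]=12, slow++,fast++

slow=3, fast=5, prefix=[4, 5, 6, 12]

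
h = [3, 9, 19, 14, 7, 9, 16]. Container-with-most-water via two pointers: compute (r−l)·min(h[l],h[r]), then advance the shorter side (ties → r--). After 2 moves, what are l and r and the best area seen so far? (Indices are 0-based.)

l=0 r=6: min(3,16)*6=18 best=18 *, l++
l=1 r=6: min(9,16)*5=45 best=45 *, l++

l=2, r=6, best area=45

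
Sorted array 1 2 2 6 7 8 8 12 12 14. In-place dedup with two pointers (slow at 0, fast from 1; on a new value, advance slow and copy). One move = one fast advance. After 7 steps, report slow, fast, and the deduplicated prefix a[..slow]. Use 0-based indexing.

slow=5, fast=8, prefix=[1, 2, 6, 7, 8, 12]

(s=0,f=1) a[fast]=2≠a[slow]=1 write a[1]=2 → slow++,fast++
(s=1,f=2) a[fast]=2=a[slow] dup → fast++
(s=1,f=3) a[fast]=6≠a[slow]=2 write a[2]=6 → slow++,fast++
(s=2,f=4) a[fast]=7≠a[slow]=6 write a[3]=7 → slow++,fast++
(s=3,f=5) a[fast]=8≠a[slow]=7 write a[4]=8 → slow++,fast++
(s=4,f=6) a[fast]=8=a[slow] dup → fast++
(s=4,f=7) a[fast]=12≠a[slow]=8 write a[5]=12 → slow++,fast++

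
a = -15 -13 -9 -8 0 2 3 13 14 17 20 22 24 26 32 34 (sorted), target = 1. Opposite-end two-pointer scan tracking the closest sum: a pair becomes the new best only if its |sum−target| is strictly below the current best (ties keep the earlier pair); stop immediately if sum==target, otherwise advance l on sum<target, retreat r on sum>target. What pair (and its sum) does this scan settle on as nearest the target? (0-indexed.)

pair (-13, 14) with sum 1 (|Δ|=0)

[0,15] -15+34=19 d=18 * → r--
[0,14] -15+32=17 d=16 * → r--
[0,13] -15+26=11 d=10 * → r--
[0,12] -15+24=9 d=8 * → r--
[0,11] -15+22=7 d=6 * → r--
[0,10] -15+20=5 d=4 * → r--
[0,9] -15+17=2 d=1 * → r--
[0,8] -15+14=-1 d=2 → l++
[1,8] -13+14=1 d=0 * → stop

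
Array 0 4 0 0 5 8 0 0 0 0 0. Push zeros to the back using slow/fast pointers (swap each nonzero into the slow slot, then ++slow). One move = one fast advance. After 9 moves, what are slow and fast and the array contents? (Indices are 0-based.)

slow=3, fast=9, a=[4, 5, 8, 0, 0, 0, 0, 0, 0, 0, 0]

(s=0,f=0) a[fast]=0 → fast++
(s=0,f=1) a[fast]=4≠0 swap→a[0]=4 → slow++,fast++
(s=1,f=2) a[fast]=0 → fast++
(s=1,f=3) a[fast]=0 → fast++
(s=1,f=4) a[fast]=5≠0 swap→a[1]=5 → slow++,fast++
(s=2,f=5) a[fast]=8≠0 swap→a[2]=8 → slow++,fast++
(s=3,f=6) a[fast]=0 → fast++
(s=3,f=7) a[fast]=0 → fast++
(s=3,f=8) a[fast]=0 → fast++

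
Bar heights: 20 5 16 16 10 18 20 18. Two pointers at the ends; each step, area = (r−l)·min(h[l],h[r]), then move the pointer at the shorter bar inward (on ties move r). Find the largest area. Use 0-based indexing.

max area = 126

l=0 r=7: min(20,18)*7=126 best=126 *, r--
l=0 r=6: min(20,20)*6=120 best=126, r--
l=0 r=5: min(20,18)*5=90 best=126, r--
l=0 r=4: min(20,10)*4=40 best=126, r--
l=0 r=3: min(20,16)*3=48 best=126, r--
l=0 r=2: min(20,16)*2=32 best=126, r--
l=0 r=1: min(20,5)*1=5 best=126, r--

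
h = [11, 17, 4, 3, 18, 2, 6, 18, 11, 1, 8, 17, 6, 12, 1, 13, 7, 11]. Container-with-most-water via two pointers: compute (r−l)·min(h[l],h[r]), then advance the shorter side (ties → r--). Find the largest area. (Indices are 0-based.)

max area = 187

l=0 r=17: min(11,11)*17=187 best=187 *, r--
l=0 r=16: min(11,7)*16=112 best=187, r--
l=0 r=15: min(11,13)*15=165 best=187, l++
l=1 r=15: min(17,13)*14=182 best=187, r--
l=1 r=14: min(17,1)*13=13 best=187, r--
l=1 r=13: min(17,12)*12=144 best=187, r--
l=1 r=12: min(17,6)*11=66 best=187, r--
l=1 r=11: min(17,17)*10=170 best=187, r--
l=1 r=10: min(17,8)*9=72 best=187, r--
l=1 r=9: min(17,1)*8=8 best=187, r--
l=1 r=8: min(17,11)*7=77 best=187, r--
l=1 r=7: min(17,18)*6=102 best=187, l++
l=2 r=7: min(4,18)*5=20 best=187, l++
l=3 r=7: min(3,18)*4=12 best=187, l++
l=4 r=7: min(18,18)*3=54 best=187, r--
l=4 r=6: min(18,6)*2=12 best=187, r--
l=4 r=5: min(18,2)*1=2 best=187, r--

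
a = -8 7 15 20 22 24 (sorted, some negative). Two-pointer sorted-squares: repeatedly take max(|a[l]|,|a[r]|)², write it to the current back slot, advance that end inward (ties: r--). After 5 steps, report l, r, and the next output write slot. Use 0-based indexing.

[0,5] |-8|<=|24| out[5]=576 → r--
[0,4] |-8|<=|22| out[4]=484 → r--
[0,3] |-8|<=|20| out[3]=400 → r--
[0,2] |-8|<=|15| out[2]=225 → r--
[0,1] |-8|>|7| out[1]=64 → l++

l=1, r=1, next write slot=0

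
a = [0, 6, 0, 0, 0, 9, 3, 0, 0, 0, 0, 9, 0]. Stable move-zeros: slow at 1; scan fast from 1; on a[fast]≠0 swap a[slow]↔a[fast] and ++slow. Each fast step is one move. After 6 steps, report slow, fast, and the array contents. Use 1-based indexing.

slow=3, fast=7, a=[6, 9, 0, 0, 0, 0, 3, 0, 0, 0, 0, 9, 0]

(s=1,f=1) a[fast]=0 → fast++
(s=1,f=2) a[fast]=6≠0 swap→a[1]=6 → slow++,fast++
(s=2,f=3) a[fast]=0 → fast++
(s=2,f=4) a[fast]=0 → fast++
(s=2,f=5) a[fast]=0 → fast++
(s=2,f=6) a[fast]=9≠0 swap→a[2]=9 → slow++,fast++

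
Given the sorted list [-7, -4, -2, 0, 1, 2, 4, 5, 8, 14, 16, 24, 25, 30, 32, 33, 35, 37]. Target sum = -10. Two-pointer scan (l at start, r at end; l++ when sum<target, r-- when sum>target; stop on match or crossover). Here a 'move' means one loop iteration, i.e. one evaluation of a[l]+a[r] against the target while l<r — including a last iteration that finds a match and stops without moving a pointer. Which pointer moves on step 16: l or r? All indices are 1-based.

[1,18] -7+37=30 >-10 → r--
[1,17] -7+35=28 >-10 → r--
[1,16] -7+33=26 >-10 → r--
[1,15] -7+32=25 >-10 → r--
[1,14] -7+30=23 >-10 → r--
[1,13] -7+25=18 >-10 → r--
[1,12] -7+24=17 >-10 → r--
[1,11] -7+16=9 >-10 → r--
[1,10] -7+14=7 >-10 → r--
[1,9] -7+8=1 >-10 → r--
[1,8] -7+5=-2 >-10 → r--
[1,7] -7+4=-3 >-10 → r--
[1,6] -7+2=-5 >-10 → r--
[1,5] -7+1=-6 >-10 → r--
[1,4] -7+0=-7 >-10 → r--
[1,3] -7+-2=-9 >-10 → r--

r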